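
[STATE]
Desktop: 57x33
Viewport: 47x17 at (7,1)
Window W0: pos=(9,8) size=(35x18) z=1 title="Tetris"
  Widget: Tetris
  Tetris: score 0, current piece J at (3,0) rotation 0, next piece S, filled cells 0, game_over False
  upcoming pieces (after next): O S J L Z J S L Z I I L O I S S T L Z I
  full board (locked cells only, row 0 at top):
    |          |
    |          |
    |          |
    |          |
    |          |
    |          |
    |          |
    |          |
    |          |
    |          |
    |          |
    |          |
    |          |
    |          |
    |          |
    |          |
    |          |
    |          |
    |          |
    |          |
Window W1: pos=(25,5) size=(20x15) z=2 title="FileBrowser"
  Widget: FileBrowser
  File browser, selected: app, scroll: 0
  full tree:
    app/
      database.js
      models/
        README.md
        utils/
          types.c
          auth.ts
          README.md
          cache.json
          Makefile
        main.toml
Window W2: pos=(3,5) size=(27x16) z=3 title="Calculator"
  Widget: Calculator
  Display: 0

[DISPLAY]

                                               
                                               
                                               
                                               
━━━━━━━━━━━━━━━━━━━━━━┓━━━━━━━━━━━━━━┓         
lculator              ┃eBrowser      ┃         
──────────────────────┨──────────────┨         
                     0┃] app/        ┃         
─┬───┬───┬───┐        ┃database.js   ┃         
 │ 8 │ 9 │ ÷ │        ┃[+] models/   ┃         
─┼───┼───┼───┤        ┃              ┃         
 │ 5 │ 6 │ × │        ┃              ┃         
─┼───┼───┼───┤        ┃              ┃         
 │ 2 │ 3 │ - │        ┃              ┃         
─┼───┼───┼───┤        ┃              ┃         
 │ . │ = │ + │        ┃              ┃         
─┼───┼───┼───┤        ┃              ┃         


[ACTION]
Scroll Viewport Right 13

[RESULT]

                                               
                                               
                                               
                                               
━━━━━━━━━━━━━━━━━━━┓━━━━━━━━━━━━━━┓            
lator              ┃eBrowser      ┃            
───────────────────┨──────────────┨            
                  0┃] app/        ┃            
──┬───┬───┐        ┃database.js   ┃            
8 │ 9 │ ÷ │        ┃[+] models/   ┃            
──┼───┼───┤        ┃              ┃            
5 │ 6 │ × │        ┃              ┃            
──┼───┼───┤        ┃              ┃            
2 │ 3 │ - │        ┃              ┃            
──┼───┼───┤        ┃              ┃            
. │ = │ + │        ┃              ┃            
──┼───┼───┤        ┃              ┃            


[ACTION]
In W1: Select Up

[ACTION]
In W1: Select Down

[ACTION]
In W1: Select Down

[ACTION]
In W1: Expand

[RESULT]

                                               
                                               
                                               
                                               
━━━━━━━━━━━━━━━━━━━┓━━━━━━━━━━━━━━┓            
lator              ┃eBrowser      ┃            
───────────────────┨──────────────┨            
                  0┃] app/        ┃            
──┬───┬───┐        ┃database.js   ┃            
8 │ 9 │ ÷ │        ┃[-] models/   ┃            
──┼───┼───┤        ┃  README.md   ┃            
5 │ 6 │ × │        ┃  [+] utils/  ┃            
──┼───┼───┤        ┃  main.toml   ┃            
2 │ 3 │ - │        ┃              ┃            
──┼───┼───┤        ┃              ┃            
. │ = │ + │        ┃              ┃            
──┼───┼───┤        ┃              ┃            


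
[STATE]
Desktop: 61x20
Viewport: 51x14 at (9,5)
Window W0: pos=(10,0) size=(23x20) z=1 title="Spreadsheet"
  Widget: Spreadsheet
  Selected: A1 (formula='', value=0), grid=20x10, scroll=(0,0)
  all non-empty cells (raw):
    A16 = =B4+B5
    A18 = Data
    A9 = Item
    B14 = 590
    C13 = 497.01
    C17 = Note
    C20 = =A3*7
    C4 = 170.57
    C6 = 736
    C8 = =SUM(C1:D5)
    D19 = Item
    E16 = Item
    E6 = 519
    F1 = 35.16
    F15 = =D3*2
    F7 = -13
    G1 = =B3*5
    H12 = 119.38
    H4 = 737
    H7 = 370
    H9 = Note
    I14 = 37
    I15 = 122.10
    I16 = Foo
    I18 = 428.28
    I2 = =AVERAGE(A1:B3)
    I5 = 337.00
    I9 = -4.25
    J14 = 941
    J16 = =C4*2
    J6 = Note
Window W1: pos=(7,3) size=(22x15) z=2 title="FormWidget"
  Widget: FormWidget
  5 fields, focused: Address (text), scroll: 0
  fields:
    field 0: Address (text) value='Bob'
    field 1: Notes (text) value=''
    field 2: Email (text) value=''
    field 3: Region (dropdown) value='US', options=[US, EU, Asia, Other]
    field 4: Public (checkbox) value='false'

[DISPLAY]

───────────────────┨---┃                           
 Address:    [Bob ]┃ 0 ┃                           
 Notes:      [    ]┃ 0 ┃                           
 Email:      [    ]┃ 0 ┃                           
 Region:     [US ▼]┃ 0 ┃                           
 Public:     [ ]   ┃ 0 ┃                           
                   ┃ 0 ┃                           
                   ┃ 0 ┃                           
                   ┃ 0 ┃                           
                   ┃ 0 ┃                           
                   ┃ 0 ┃                           
                   ┃ 0 ┃                           
━━━━━━━━━━━━━━━━━━━┛ 0 ┃                           
 ┃ 13        0       0 ┃                           


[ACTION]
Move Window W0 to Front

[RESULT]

─┃---------------------┃                           
 ┃  1      [0]       0 ┃                           
 ┃  2        0       0 ┃                           
 ┃  3        0       0 ┃                           
 ┃  4        0       0 ┃                           
 ┃  5        0       0 ┃                           
 ┃  6        0       0 ┃                           
 ┃  7        0       0 ┃                           
 ┃  8        0       0 ┃                           
 ┃  9 Item           0 ┃                           
 ┃ 10        0       0 ┃                           
 ┃ 11        0       0 ┃                           
━┃ 12        0       0 ┃                           
 ┃ 13        0       0 ┃                           


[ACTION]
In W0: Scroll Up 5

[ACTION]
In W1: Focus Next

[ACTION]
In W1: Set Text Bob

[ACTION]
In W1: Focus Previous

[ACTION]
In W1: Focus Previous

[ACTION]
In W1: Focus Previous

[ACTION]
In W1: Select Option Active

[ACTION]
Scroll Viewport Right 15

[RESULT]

┃---------------------┃                            
┃  1      [0]       0 ┃                            
┃  2        0       0 ┃                            
┃  3        0       0 ┃                            
┃  4        0       0 ┃                            
┃  5        0       0 ┃                            
┃  6        0       0 ┃                            
┃  7        0       0 ┃                            
┃  8        0       0 ┃                            
┃  9 Item           0 ┃                            
┃ 10        0       0 ┃                            
┃ 11        0       0 ┃                            
┃ 12        0       0 ┃                            
┃ 13        0       0 ┃                            


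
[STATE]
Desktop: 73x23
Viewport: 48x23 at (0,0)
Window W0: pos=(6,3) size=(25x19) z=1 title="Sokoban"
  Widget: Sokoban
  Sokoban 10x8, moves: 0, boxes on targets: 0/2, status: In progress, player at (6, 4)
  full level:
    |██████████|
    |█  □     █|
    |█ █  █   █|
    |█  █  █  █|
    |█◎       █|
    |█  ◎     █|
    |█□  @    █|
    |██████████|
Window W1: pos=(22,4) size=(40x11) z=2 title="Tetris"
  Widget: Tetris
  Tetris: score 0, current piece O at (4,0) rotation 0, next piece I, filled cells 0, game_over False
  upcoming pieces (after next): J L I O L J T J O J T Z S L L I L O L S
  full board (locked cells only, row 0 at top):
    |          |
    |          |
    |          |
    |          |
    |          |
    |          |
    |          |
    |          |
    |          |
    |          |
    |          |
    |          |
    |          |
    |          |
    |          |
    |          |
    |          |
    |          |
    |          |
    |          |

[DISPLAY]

                                                
                                                
                                                
      ┏━━━━━━━━━━━━━━━━━━━━━━━┓                 
      ┃ Sokoban       ┏━━━━━━━━━━━━━━━━━━━━━━━━━
      ┠───────────────┃ Tetris                  
      ┃██████████     ┠─────────────────────────
      ┃█  □     █     ┃          │Next:         
      ┃█ █  █   █     ┃          │████          
      ┃█  █  █  █     ┃          │              
      ┃█◎       █     ┃          │              
      ┃█  ◎     █     ┃          │              
      ┃█□  @    █     ┃          │              
      ┃██████████     ┃          │Score:        
      ┃Moves: 0  0/2  ┗━━━━━━━━━━━━━━━━━━━━━━━━━
      ┃                       ┃                 
      ┃                       ┃                 
      ┃                       ┃                 
      ┃                       ┃                 
      ┃                       ┃                 
      ┃                       ┃                 
      ┗━━━━━━━━━━━━━━━━━━━━━━━┛                 
                                                


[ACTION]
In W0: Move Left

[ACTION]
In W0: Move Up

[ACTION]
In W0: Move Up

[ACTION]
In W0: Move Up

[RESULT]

                                                
                                                
                                                
      ┏━━━━━━━━━━━━━━━━━━━━━━━┓                 
      ┃ Sokoban       ┏━━━━━━━━━━━━━━━━━━━━━━━━━
      ┠───────────────┃ Tetris                  
      ┃██████████     ┠─────────────────────────
      ┃█  □     █     ┃          │Next:         
      ┃█ █  █   █     ┃          │████          
      ┃█  █  █  █     ┃          │              
      ┃█◎ @     █     ┃          │              
      ┃█  ◎     █     ┃          │              
      ┃█□       █     ┃          │              
      ┃██████████     ┃          │Score:        
      ┃Moves: 3  0/2  ┗━━━━━━━━━━━━━━━━━━━━━━━━━
      ┃                       ┃                 
      ┃                       ┃                 
      ┃                       ┃                 
      ┃                       ┃                 
      ┃                       ┃                 
      ┃                       ┃                 
      ┗━━━━━━━━━━━━━━━━━━━━━━━┛                 
                                                


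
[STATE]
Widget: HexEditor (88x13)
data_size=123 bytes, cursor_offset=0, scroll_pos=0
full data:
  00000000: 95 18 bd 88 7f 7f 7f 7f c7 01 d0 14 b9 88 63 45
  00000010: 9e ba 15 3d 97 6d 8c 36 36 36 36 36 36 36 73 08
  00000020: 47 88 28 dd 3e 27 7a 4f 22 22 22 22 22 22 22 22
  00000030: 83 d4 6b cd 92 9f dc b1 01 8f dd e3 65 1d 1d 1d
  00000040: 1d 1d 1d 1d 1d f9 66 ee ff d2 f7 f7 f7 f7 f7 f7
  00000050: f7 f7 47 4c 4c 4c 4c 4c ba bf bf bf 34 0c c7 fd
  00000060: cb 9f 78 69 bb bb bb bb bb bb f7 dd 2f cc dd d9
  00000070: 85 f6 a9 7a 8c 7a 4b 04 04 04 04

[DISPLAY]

00000000  95 18 bd 88 7f 7f 7f 7f  c7 01 d0 14 b9 88 63 45  |..............cE|          
00000010  9e ba 15 3d 97 6d 8c 36  36 36 36 36 36 36 73 08  |...=.m.6666666s.|          
00000020  47 88 28 dd 3e 27 7a 4f  22 22 22 22 22 22 22 22  |G.(.>'zO""""""""|          
00000030  83 d4 6b cd 92 9f dc b1  01 8f dd e3 65 1d 1d 1d  |..k.........e...|          
00000040  1d 1d 1d 1d 1d f9 66 ee  ff d2 f7 f7 f7 f7 f7 f7  |......f.........|          
00000050  f7 f7 47 4c 4c 4c 4c 4c  ba bf bf bf 34 0c c7 fd  |..GLLLLL....4...|          
00000060  cb 9f 78 69 bb bb bb bb  bb bb f7 dd 2f cc dd d9  |..xi......../...|          
00000070  85 f6 a9 7a 8c 7a 4b 04  04 04 04                 |...z.zK....     |          
                                                                                        
                                                                                        
                                                                                        
                                                                                        
                                                                                        


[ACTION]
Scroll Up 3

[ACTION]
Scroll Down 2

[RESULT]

00000020  47 88 28 dd 3e 27 7a 4f  22 22 22 22 22 22 22 22  |G.(.>'zO""""""""|          
00000030  83 d4 6b cd 92 9f dc b1  01 8f dd e3 65 1d 1d 1d  |..k.........e...|          
00000040  1d 1d 1d 1d 1d f9 66 ee  ff d2 f7 f7 f7 f7 f7 f7  |......f.........|          
00000050  f7 f7 47 4c 4c 4c 4c 4c  ba bf bf bf 34 0c c7 fd  |..GLLLLL....4...|          
00000060  cb 9f 78 69 bb bb bb bb  bb bb f7 dd 2f cc dd d9  |..xi......../...|          
00000070  85 f6 a9 7a 8c 7a 4b 04  04 04 04                 |...z.zK....     |          
                                                                                        
                                                                                        
                                                                                        
                                                                                        
                                                                                        
                                                                                        
                                                                                        


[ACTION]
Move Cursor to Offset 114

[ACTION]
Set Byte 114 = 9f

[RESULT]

00000020  47 88 28 dd 3e 27 7a 4f  22 22 22 22 22 22 22 22  |G.(.>'zO""""""""|          
00000030  83 d4 6b cd 92 9f dc b1  01 8f dd e3 65 1d 1d 1d  |..k.........e...|          
00000040  1d 1d 1d 1d 1d f9 66 ee  ff d2 f7 f7 f7 f7 f7 f7  |......f.........|          
00000050  f7 f7 47 4c 4c 4c 4c 4c  ba bf bf bf 34 0c c7 fd  |..GLLLLL....4...|          
00000060  cb 9f 78 69 bb bb bb bb  bb bb f7 dd 2f cc dd d9  |..xi......../...|          
00000070  85 f6 9F 7a 8c 7a 4b 04  04 04 04                 |...z.zK....     |          
                                                                                        
                                                                                        
                                                                                        
                                                                                        
                                                                                        
                                                                                        
                                                                                        


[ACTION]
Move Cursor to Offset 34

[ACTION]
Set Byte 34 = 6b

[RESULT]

00000020  47 88 6B dd 3e 27 7a 4f  22 22 22 22 22 22 22 22  |G.k.>'zO""""""""|          
00000030  83 d4 6b cd 92 9f dc b1  01 8f dd e3 65 1d 1d 1d  |..k.........e...|          
00000040  1d 1d 1d 1d 1d f9 66 ee  ff d2 f7 f7 f7 f7 f7 f7  |......f.........|          
00000050  f7 f7 47 4c 4c 4c 4c 4c  ba bf bf bf 34 0c c7 fd  |..GLLLLL....4...|          
00000060  cb 9f 78 69 bb bb bb bb  bb bb f7 dd 2f cc dd d9  |..xi......../...|          
00000070  85 f6 9f 7a 8c 7a 4b 04  04 04 04                 |...z.zK....     |          
                                                                                        
                                                                                        
                                                                                        
                                                                                        
                                                                                        
                                                                                        
                                                                                        


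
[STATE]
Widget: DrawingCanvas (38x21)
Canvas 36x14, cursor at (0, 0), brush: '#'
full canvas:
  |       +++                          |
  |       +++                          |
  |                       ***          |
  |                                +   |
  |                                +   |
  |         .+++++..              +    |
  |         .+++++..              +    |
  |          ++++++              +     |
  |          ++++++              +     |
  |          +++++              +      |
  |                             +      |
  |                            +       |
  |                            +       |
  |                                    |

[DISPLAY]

+      +++                            
       +++                            
                       ***            
                                +     
                                +     
         .+++++..              +      
         .+++++..              +      
          ++++++              +       
          ++++++              +       
          +++++              +        
                             +        
                            +         
                            +         
                                      
                                      
                                      
                                      
                                      
                                      
                                      
                                      


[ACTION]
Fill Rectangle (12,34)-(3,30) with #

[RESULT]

+      +++                            
       +++                            
                       ***            
                              #####   
                              #####   
         .+++++..             #####   
         .+++++..             #####   
          ++++++              #####   
          ++++++              #####   
          +++++              +#####   
                             +#####   
                            + #####   
                            + #####   
                                      
                                      
                                      
                                      
                                      
                                      
                                      
                                      


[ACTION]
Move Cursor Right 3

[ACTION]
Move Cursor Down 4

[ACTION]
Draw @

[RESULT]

       +++                            
       +++                            
                       ***            
                              #####   
   @                          #####   
         .+++++..             #####   
         .+++++..             #####   
          ++++++              #####   
          ++++++              #####   
          +++++              +#####   
                             +#####   
                            + #####   
                            + #####   
                                      
                                      
                                      
                                      
                                      
                                      
                                      
                                      


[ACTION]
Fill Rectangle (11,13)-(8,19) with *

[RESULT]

       +++                            
       +++                            
                       ***            
                              #####   
   @                          #####   
         .+++++..             #####   
         .+++++..             #####   
          ++++++              #####   
          +++*******          #####   
          +++*******         +#####   
             *******         +#####   
             *******        + #####   
                            + #####   
                                      
                                      
                                      
                                      
                                      
                                      
                                      
                                      


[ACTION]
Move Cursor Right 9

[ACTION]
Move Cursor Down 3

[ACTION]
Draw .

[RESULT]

       +++                            
       +++                            
                       ***            
                              #####   
   @                          #####   
         .+++++..             #####   
         .+++++..             #####   
          ++.+++              #####   
          +++*******          #####   
          +++*******         +#####   
             *******         +#####   
             *******        + #####   
                            + #####   
                                      
                                      
                                      
                                      
                                      
                                      
                                      
                                      


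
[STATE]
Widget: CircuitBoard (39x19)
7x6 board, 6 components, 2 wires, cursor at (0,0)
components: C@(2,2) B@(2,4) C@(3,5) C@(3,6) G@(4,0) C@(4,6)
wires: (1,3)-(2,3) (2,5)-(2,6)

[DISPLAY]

   0 1 2 3 4 5 6                       
0  [.]                                 
                                       
1               ·                      
                │                      
2           C   ·   B   · ─ ·          
                                       
3                       C   C          
                                       
4   G                       C          
                                       
5                                      
Cursor: (0,0)                          
                                       
                                       
                                       
                                       
                                       
                                       


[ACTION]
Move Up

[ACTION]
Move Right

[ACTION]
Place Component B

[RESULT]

   0 1 2 3 4 5 6                       
0      [B]                             
                                       
1               ·                      
                │                      
2           C   ·   B   · ─ ·          
                                       
3                       C   C          
                                       
4   G                       C          
                                       
5                                      
Cursor: (0,1)                          
                                       
                                       
                                       
                                       
                                       
                                       


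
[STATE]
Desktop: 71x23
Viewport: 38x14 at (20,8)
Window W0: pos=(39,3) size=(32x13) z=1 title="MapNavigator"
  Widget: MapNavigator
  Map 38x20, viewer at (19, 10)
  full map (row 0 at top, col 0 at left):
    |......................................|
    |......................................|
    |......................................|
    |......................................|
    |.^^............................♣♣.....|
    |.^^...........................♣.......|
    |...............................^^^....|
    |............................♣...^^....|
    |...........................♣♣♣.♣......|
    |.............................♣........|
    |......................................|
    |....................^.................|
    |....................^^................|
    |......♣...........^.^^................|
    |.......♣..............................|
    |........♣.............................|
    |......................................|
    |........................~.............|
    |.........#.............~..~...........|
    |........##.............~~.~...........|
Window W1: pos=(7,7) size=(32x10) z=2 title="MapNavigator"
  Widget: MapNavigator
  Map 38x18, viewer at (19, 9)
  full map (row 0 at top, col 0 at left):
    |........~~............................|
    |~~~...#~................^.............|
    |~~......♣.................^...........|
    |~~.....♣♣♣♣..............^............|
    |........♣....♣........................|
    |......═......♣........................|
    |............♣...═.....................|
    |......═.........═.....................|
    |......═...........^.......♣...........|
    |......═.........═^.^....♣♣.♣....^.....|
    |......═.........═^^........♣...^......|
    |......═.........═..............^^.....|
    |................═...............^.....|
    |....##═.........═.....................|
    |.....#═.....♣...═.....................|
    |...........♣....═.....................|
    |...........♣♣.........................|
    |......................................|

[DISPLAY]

r                 ┃┃..................
──────────────────┨┃..................
═.................┃┃...............@..
═.................┃┃................^.
..^.......♣.......┃┃................^^
═^.@....♣♣.♣....^.┃┃..♣...........^.^^
═^^........♣...^..┃┃...♣..............
═..............^^.┃┗━━━━━━━━━━━━━━━━━━
━━━━━━━━━━━━━━━━━━┛                   
                                      
                                      
                                      
                                      
                                      


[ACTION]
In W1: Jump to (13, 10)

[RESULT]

r                 ┃┃..................
──────────────────┨┃..................
......═...........┃┃...............@..
........^.......♣.┃┃................^.
......═^.^....♣♣.♣┃┃................^^
...@..═^^........♣┃┃..♣...........^.^^
......═...........┃┃...♣..............
......═...........┃┗━━━━━━━━━━━━━━━━━━
━━━━━━━━━━━━━━━━━━┛                   
                                      
                                      
                                      
                                      
                                      


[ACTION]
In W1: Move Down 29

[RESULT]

r                 ┃┃..................
──────────────────┨┃..................
..♣...═...........┃┃...............@..
.♣....═...........┃┃................^.
.♣♣...............┃┃................^^
...@..............┃┃..♣...........^.^^
                  ┃┃...♣..............
                  ┃┗━━━━━━━━━━━━━━━━━━
━━━━━━━━━━━━━━━━━━┛                   
                                      
                                      
                                      
                                      
                                      


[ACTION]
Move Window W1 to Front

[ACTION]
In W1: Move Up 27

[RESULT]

r                 ┃┃..................
──────────────────┨┃..................
                  ┃┃...............@..
                  ┃┃................^.
                  ┃┃................^^
...@..............┃┃..♣...........^.^^
..............^...┃┃...♣..............
................^.┃┗━━━━━━━━━━━━━━━━━━
━━━━━━━━━━━━━━━━━━┛                   
                                      
                                      
                                      
                                      
                                      


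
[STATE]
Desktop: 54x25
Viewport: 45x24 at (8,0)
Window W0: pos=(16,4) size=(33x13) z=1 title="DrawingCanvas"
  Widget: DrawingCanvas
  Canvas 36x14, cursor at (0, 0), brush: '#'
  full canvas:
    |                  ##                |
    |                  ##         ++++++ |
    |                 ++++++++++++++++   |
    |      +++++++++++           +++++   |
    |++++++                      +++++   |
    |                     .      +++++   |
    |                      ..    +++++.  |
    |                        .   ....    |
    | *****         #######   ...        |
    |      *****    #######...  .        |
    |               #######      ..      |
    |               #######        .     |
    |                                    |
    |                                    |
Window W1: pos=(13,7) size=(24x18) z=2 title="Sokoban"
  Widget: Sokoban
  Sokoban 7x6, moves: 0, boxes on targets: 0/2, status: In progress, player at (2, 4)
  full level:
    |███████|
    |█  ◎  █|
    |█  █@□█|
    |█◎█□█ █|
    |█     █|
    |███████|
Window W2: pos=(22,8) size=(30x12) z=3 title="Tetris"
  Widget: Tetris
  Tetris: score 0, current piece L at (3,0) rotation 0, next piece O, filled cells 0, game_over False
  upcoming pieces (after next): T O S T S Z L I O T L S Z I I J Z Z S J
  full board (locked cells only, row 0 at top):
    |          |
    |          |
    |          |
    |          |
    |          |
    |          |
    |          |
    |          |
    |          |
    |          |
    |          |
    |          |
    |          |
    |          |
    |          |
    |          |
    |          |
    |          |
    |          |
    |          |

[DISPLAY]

                                             
                                             
                                             
                                             
        ┏━━━━━━━━━━━━━━━━━━━━━━━━━━━━━━━┓    
        ┃ DrawingCanvas                 ┃    
        ┠───────────────────────────────┨    
     ┏━━━━━━━━━━━━━━━━━━━━━━┓           ┃    
     ┃ Sokoban┏━━━━━━━━━━━━━━━━━━━━━━━━━━━━┓ 
     ┠────────┃ Tetris                     ┃ 
     ┃███████ ┠────────────────────────────┨ 
     ┃█  ◎  █ ┃          │Next:            ┃ 
     ┃█  █@□█ ┃          │▓▓               ┃ 
     ┃█◎█□█ █ ┃          │▓▓               ┃ 
     ┃█     █ ┃          │                 ┃ 
     ┃███████ ┃          │                 ┃ 
     ┃Moves: 0┃          │                 ┃ 
     ┃        ┃          │Score:           ┃ 
     ┃        ┃          │0                ┃ 
     ┃        ┗━━━━━━━━━━━━━━━━━━━━━━━━━━━━┛ 
     ┃                      ┃                
     ┃                      ┃                
     ┃                      ┃                
     ┃                      ┃                


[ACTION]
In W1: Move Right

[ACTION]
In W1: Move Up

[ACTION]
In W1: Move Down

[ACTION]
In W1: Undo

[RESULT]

                                             
                                             
                                             
                                             
        ┏━━━━━━━━━━━━━━━━━━━━━━━━━━━━━━━┓    
        ┃ DrawingCanvas                 ┃    
        ┠───────────────────────────────┨    
     ┏━━━━━━━━━━━━━━━━━━━━━━┓           ┃    
     ┃ Sokoban┏━━━━━━━━━━━━━━━━━━━━━━━━━━━━┓ 
     ┠────────┃ Tetris                     ┃ 
     ┃███████ ┠────────────────────────────┨ 
     ┃█  ◎@ █ ┃          │Next:            ┃ 
     ┃█  █ □█ ┃          │▓▓               ┃ 
     ┃█◎█□█ █ ┃          │▓▓               ┃ 
     ┃█     █ ┃          │                 ┃ 
     ┃███████ ┃          │                 ┃ 
     ┃Moves: 1┃          │                 ┃ 
     ┃        ┃          │Score:           ┃ 
     ┃        ┃          │0                ┃ 
     ┃        ┗━━━━━━━━━━━━━━━━━━━━━━━━━━━━┛ 
     ┃                      ┃                
     ┃                      ┃                
     ┃                      ┃                
     ┃                      ┃                


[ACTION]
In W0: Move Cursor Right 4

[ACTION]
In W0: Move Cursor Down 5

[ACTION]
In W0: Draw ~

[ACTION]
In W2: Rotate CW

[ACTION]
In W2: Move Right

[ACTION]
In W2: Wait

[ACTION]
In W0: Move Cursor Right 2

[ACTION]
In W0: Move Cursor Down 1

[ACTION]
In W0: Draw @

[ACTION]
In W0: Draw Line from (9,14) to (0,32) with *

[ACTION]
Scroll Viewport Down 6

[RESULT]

                                             
                                             
                                             
        ┏━━━━━━━━━━━━━━━━━━━━━━━━━━━━━━━┓    
        ┃ DrawingCanvas                 ┃    
        ┠───────────────────────────────┨    
     ┏━━━━━━━━━━━━━━━━━━━━━━┓           ┃    
     ┃ Sokoban┏━━━━━━━━━━━━━━━━━━━━━━━━━━━━┓ 
     ┠────────┃ Tetris                     ┃ 
     ┃███████ ┠────────────────────────────┨ 
     ┃█  ◎@ █ ┃          │Next:            ┃ 
     ┃█  █ □█ ┃          │▓▓               ┃ 
     ┃█◎█□█ █ ┃          │▓▓               ┃ 
     ┃█     █ ┃          │                 ┃ 
     ┃███████ ┃          │                 ┃ 
     ┃Moves: 1┃          │                 ┃ 
     ┃        ┃          │Score:           ┃ 
     ┃        ┃          │0                ┃ 
     ┃        ┗━━━━━━━━━━━━━━━━━━━━━━━━━━━━┛ 
     ┃                      ┃                
     ┃                      ┃                
     ┃                      ┃                
     ┃                      ┃                
     ┗━━━━━━━━━━━━━━━━━━━━━━┛                


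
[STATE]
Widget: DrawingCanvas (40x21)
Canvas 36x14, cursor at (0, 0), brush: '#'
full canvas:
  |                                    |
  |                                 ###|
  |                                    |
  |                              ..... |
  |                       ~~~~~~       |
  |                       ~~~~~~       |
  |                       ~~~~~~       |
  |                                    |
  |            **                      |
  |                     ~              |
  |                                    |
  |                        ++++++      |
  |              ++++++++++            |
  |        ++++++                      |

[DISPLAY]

+                                       
                                 ###    
                                        
                              .....     
                       ~~~~~~           
                       ~~~~~~           
                       ~~~~~~           
                                        
            **                          
                     ~                  
                                        
                        ++++++          
              ++++++++++                
        ++++++                          
                                        
                                        
                                        
                                        
                                        
                                        
                                        


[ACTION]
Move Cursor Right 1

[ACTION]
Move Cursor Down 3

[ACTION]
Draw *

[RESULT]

                                        
                                 ###    
                                        
 *                            .....     
                       ~~~~~~           
                       ~~~~~~           
                       ~~~~~~           
                                        
            **                          
                     ~                  
                                        
                        ++++++          
              ++++++++++                
        ++++++                          
                                        
                                        
                                        
                                        
                                        
                                        
                                        


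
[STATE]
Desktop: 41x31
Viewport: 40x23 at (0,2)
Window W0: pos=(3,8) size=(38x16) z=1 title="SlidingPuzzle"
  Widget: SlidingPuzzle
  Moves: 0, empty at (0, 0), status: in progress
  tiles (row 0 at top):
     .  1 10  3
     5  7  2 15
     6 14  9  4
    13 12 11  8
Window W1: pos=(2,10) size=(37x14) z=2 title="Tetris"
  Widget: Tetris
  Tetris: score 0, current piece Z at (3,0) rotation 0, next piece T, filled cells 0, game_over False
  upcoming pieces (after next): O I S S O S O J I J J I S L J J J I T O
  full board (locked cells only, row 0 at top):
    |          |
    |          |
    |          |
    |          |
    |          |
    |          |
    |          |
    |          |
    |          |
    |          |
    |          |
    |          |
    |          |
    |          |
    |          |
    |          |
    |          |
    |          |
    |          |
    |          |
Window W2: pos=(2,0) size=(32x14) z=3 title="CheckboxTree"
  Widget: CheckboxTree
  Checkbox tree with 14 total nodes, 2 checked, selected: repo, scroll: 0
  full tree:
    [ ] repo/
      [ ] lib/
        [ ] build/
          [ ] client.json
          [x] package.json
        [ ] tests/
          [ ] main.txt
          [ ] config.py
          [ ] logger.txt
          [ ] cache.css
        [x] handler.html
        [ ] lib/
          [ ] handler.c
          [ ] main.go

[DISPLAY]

  ┠──────────────────────────────┨      
  ┃>[-] repo/                    ┃      
  ┃   [-] lib/                   ┃      
  ┃     [-] build/               ┃      
  ┃       [ ] client.json        ┃      
  ┃       [x] package.json       ┃      
  ┃     [ ] tests/               ┃━━━━━━
  ┃       [ ] main.txt           ┃      
  ┃       [ ] config.py          ┃━━━━┓─
  ┃       [ ] logger.txt         ┃    ┃ 
  ┃       [ ] cache.css          ┃────┨ 
  ┗━━━━━━━━━━━━━━━━━━━━━━━━━━━━━━┛    ┃ 
  ┃          │ ▒                      ┃ 
  ┃          │▒▒▒                     ┃ 
  ┃          │                        ┃ 
  ┃          │                        ┃ 
  ┃          │                        ┃ 
  ┃          │Score:                  ┃ 
  ┃          │0                       ┃ 
  ┃          │                        ┃ 
  ┃          │                        ┃ 
  ┗━━━━━━━━━━━━━━━━━━━━━━━━━━━━━━━━━━━┛━
                                        


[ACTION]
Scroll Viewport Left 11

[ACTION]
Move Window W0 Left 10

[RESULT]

  ┠──────────────────────────────┨      
  ┃>[-] repo/                    ┃      
  ┃   [-] lib/                   ┃      
  ┃     [-] build/               ┃      
  ┃       [ ] client.json        ┃      
  ┃       [x] package.json       ┃      
┏━┃     [ ] tests/               ┃━━━┓  
┃ ┃       [ ] main.txt           ┃   ┃  
┠─┃       [ ] config.py          ┃━━━━┓ 
┃┌┃       [ ] logger.txt         ┃    ┃ 
┃│┃       [ ] cache.css          ┃────┨ 
┃├┗━━━━━━━━━━━━━━━━━━━━━━━━━━━━━━┛    ┃ 
┃│┃          │ ▒                      ┃ 
┃├┃          │▒▒▒                     ┃ 
┃│┃          │                        ┃ 
┃├┃          │                        ┃ 
┃│┃          │                        ┃ 
┃└┃          │Score:                  ┃ 
┃M┃          │0                       ┃ 
┃ ┃          │                        ┃ 
┃ ┃          │                        ┃ 
┗━┗━━━━━━━━━━━━━━━━━━━━━━━━━━━━━━━━━━━┛ 
                                        


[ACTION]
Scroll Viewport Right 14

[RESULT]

 ┠──────────────────────────────┨       
 ┃>[-] repo/                    ┃       
 ┃   [-] lib/                   ┃       
 ┃     [-] build/               ┃       
 ┃       [ ] client.json        ┃       
 ┃       [x] package.json       ┃       
━┃     [ ] tests/               ┃━━━┓   
 ┃       [ ] main.txt           ┃   ┃   
─┃       [ ] config.py          ┃━━━━┓  
┌┃       [ ] logger.txt         ┃    ┃  
│┃       [ ] cache.css          ┃────┨  
├┗━━━━━━━━━━━━━━━━━━━━━━━━━━━━━━┛    ┃  
│┃          │ ▒                      ┃  
├┃          │▒▒▒                     ┃  
│┃          │                        ┃  
├┃          │                        ┃  
│┃          │                        ┃  
└┃          │Score:                  ┃  
M┃          │0                       ┃  
 ┃          │                        ┃  
 ┃          │                        ┃  
━┗━━━━━━━━━━━━━━━━━━━━━━━━━━━━━━━━━━━┛  
                                        


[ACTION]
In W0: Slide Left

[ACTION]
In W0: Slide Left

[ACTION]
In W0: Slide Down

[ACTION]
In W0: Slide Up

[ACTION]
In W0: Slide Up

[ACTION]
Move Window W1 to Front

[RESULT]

 ┠──────────────────────────────┨       
 ┃>[-] repo/                    ┃       
 ┃   [-] lib/                   ┃       
 ┃     [-] build/               ┃       
 ┃       [ ] client.json        ┃       
 ┃       [x] package.json       ┃       
━┃     [ ] tests/               ┃━━━┓   
 ┃       [ ] main.txt           ┃   ┃   
─┏━━━━━━━━━━━━━━━━━━━━━━━━━━━━━━━━━━━┓  
┌┃ Tetris                            ┃  
│┠───────────────────────────────────┨  
├┃          │Next:                   ┃  
│┃          │ ▒                      ┃  
├┃          │▒▒▒                     ┃  
│┃          │                        ┃  
├┃          │                        ┃  
│┃          │                        ┃  
└┃          │Score:                  ┃  
M┃          │0                       ┃  
 ┃          │                        ┃  
 ┃          │                        ┃  
━┗━━━━━━━━━━━━━━━━━━━━━━━━━━━━━━━━━━━┛  
                                        
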